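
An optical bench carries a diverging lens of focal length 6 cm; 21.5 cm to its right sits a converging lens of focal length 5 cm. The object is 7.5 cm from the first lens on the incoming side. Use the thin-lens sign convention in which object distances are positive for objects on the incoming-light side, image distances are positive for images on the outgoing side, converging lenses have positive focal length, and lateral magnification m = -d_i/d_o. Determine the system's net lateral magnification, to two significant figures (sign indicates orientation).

Applying the thin-lens equation to the first lens, 1/(-6) = 1/7.5 + 1/d_i1, which gives d_i1 = -3.333 cm.
Its lateral magnification is m_1 = -d_i1/d_o1 = -(-3.333)/7.5 = 0.4444.
The intermediate image is virtual, 3.333 cm to the left of lens 1, so d_o2 = L - d_i1 = 21.5 - (-3.333) = 24.833 cm.
Applying the thin-lens equation again with f_2 = 5 cm and d_o2 = 24.833 cm gives d_i2 = 6.261 cm.
m_2 = -(6.261)/(24.833) = -0.2521.
The system's lateral magnification is m_1 m_2 = (0.4444)(-0.2521) = -0.1120.

-0.11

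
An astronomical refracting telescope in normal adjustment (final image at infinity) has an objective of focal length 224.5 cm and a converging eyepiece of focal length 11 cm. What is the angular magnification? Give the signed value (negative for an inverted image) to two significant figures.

-20

M = -f_obj/f_eye = -224.5/(11) = -20.409.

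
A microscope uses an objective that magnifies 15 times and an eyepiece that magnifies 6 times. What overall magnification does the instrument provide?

The overall magnification of a compound microscope is the product of the objective and eyepiece magnifications:
M = M_obj x M_eye = 15 x 6 = 90.

90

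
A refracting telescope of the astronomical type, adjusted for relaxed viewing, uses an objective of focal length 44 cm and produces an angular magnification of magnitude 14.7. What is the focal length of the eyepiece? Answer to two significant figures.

3.0 cm

|M| = f_obj/f_eye, so f_eye = f_obj/|M| = 44/14.7 = 2.993 cm.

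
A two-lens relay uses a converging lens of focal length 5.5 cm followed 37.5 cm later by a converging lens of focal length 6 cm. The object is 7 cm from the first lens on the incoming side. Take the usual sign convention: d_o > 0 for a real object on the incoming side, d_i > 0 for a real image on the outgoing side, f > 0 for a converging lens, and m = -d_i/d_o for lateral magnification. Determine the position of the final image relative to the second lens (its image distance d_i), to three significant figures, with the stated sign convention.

12.2 cm

Applying the thin-lens equation to the first lens, 1/5.5 = 1/7 + 1/d_i1, which gives d_i1 = 25.667 cm.
Object distance for lens 2: d_o2 = 37.5 - 25.667 = 11.833 cm.
Applying the thin-lens equation again with f_2 = 6 cm and d_o2 = 11.833 cm gives d_i2 = 12.171 cm.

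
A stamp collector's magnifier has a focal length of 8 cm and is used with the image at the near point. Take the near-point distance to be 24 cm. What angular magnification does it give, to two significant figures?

4.0

M = 1 + D/f = 1 + 24/8 = 4.000.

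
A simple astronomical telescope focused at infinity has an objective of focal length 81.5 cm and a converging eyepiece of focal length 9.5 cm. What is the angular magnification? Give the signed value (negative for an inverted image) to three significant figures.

-8.58

M = -f_obj/f_eye = -81.5/(9.5) = -8.579.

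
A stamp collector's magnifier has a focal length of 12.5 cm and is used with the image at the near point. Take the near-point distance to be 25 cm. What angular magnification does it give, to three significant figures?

3.00

M = 1 + D/f = 1 + 25/12.5 = 3.000.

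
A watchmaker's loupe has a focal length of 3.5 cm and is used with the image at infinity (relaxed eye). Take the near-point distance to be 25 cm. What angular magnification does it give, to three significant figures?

7.14

M = D/f = 25/3.5 = 7.143.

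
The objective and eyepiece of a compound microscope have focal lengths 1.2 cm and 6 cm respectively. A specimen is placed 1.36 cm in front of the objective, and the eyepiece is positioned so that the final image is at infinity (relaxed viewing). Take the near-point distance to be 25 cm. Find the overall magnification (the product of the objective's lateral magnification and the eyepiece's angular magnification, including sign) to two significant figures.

-31

Objective: 1/d_i = 1/f_obj - 1/d_o = 1/1.2 - 1/1.36 = 0.09804 cm^-1, so d_i = 10.200 cm.
m_obj = -d_i/d_o = -10.200/1.36 = -7.500.
Eyepiece angular magnification (image at infinity): M_eye = D/f_e = 25/6 = 4.167.
Overall M = m_obj x M_eye = (-7.500)(4.167) = -31.25.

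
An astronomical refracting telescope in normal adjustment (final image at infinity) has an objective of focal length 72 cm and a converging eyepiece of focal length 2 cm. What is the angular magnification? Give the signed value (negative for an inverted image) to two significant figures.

-36

M = -f_obj/f_eye = -72/(2) = -36.000.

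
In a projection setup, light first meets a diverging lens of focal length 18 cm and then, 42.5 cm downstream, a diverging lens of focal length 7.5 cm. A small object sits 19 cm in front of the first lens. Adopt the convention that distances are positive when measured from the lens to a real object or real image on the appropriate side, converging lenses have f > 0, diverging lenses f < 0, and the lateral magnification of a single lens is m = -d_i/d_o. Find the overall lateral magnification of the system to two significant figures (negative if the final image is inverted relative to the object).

Lens 1: 1/d_i1 = 1/f_1 - 1/d_o1 = 1/(-18) - 1/19 = -0.10819 cm^-1, so d_i1 = -9.243 cm.
m_1 = -(-9.243)/19 = 0.4865.
With d_i1 < 0 the first image is virtual and lies on the object side; the object distance for lens 2 is d_o2 = 42.5 - (-9.243) = 51.743 cm.
Lens 2: 1/d_i2 = 1/f_2 - 1/d_o2 = 1/(-7.5) - 1/(51.743) = -0.15266 cm^-1, so d_i2 = -6.551 cm.
m_2 = -(-6.551)/(51.743) = 0.1266.
Total m = m_1 x m_2 = (0.4865)(0.1266) = 0.0616.

0.062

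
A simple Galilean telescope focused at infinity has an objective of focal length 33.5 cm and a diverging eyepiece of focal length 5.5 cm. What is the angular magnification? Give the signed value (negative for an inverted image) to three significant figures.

M = -f_obj/f_eye = -33.5/(-5.5) = 6.091.

6.09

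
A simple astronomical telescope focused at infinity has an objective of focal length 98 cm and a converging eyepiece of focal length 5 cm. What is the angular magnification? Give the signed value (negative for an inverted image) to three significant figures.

M = -f_obj/f_eye = -98/(5) = -19.600.

-19.6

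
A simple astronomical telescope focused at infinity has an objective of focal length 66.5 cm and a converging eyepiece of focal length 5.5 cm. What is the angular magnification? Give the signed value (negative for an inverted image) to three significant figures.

M = -f_obj/f_eye = -66.5/(5.5) = -12.091.

-12.1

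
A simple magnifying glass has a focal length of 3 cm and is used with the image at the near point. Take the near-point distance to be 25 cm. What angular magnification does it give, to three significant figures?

M = 1 + D/f = 1 + 25/3 = 9.333.

9.33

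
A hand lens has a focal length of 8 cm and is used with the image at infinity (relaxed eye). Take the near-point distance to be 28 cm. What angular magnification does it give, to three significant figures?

M = D/f = 28/8 = 3.500.

3.50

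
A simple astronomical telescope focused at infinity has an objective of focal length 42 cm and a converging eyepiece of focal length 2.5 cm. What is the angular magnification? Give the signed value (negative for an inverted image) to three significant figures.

M = -f_obj/f_eye = -42/(2.5) = -16.800.

-16.8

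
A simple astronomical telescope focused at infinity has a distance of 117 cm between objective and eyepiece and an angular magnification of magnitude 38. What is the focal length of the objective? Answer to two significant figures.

In normal adjustment the tube length equals f_obj + f_eye and |M| = f_obj/f_eye.
So f_obj = 38 f_eye and 38 f_eye + f_eye = 117 cm, giving f_eye = 117/39 = 3.000 cm and f_obj = 114.000 cm.

110 cm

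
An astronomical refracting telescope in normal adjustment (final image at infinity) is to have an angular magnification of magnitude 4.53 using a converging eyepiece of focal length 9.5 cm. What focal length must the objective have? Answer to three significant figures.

43.0 cm

|M| = f_obj/|f_eye|, so f_obj = |M| x |f_eye| = 4.53 x 9.5 = 43.035 cm.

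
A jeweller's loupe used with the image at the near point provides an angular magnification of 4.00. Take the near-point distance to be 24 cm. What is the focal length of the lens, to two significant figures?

For the image at the near point, M = 1 + D/f.
f = D/(M - 1) = 24/(4.0 - 1) = 8.000 cm.

8.0 cm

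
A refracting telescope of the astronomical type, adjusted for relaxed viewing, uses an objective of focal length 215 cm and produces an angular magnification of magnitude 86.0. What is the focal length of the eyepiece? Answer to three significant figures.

|M| = f_obj/f_eye, so f_eye = f_obj/|M| = 215/86.0 = 2.500 cm.

2.50 cm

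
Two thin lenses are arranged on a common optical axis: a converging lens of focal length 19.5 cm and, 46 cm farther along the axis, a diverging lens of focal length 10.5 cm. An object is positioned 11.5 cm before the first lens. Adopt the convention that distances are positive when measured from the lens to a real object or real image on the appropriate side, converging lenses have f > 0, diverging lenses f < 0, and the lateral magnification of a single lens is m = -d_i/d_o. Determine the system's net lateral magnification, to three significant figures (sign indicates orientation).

0.303

First lens: d_i1 = 1/(1/19.5 - 1/11.5) = -28.031 cm.
m_1 = -(-28.031)/11.5 = 2.4375.
With d_i1 < 0 the first image is virtual and lies on the object side; the object distance for lens 2 is d_o2 = 46 - (-28.031) = 74.031 cm.
Second lens: d_i2 = 1/(1/(-10.5) - 1/(74.031)) = -9.196 cm.
m_2 = -(-9.196)/(74.031) = 0.1242.
Overall magnification: m = m_1 m_2 = 0.3028.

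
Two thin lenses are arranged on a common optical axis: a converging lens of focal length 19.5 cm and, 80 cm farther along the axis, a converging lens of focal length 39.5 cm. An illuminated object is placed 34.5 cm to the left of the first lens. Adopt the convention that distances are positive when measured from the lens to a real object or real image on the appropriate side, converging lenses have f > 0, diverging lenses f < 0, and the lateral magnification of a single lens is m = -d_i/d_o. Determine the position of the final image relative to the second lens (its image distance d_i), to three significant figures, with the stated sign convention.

-319 cm

Lens 1: 1/d_i1 = 1/f_1 - 1/d_o1 = 1/19.5 - 1/34.5 = 0.02230 cm^-1, so d_i1 = 44.850 cm.
Object distance for lens 2: d_o2 = 80 - 44.850 = 35.150 cm.
Lens 2: 1/d_i2 = 1/f_2 - 1/d_o2 = 1/39.5 - 1/(35.150) = -0.00313 cm^-1, so d_i2 = -319.178 cm.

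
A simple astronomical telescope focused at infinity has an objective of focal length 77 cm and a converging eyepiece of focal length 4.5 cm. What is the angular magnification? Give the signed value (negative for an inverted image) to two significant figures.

-17

M = -f_obj/f_eye = -77/(4.5) = -17.111.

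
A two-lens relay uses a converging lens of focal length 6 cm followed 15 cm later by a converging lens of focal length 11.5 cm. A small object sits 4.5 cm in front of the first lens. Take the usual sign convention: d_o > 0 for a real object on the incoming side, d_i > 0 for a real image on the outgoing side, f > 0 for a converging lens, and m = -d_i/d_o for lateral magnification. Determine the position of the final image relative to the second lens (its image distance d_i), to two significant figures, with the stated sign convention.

Applying the thin-lens equation to the first lens, 1/6 = 1/4.5 + 1/d_i1, which gives d_i1 = -18.000 cm.
The intermediate image is virtual, 18.000 cm to the left of lens 1, so d_o2 = L - d_i1 = 15 - (-18.000) = 33.000 cm.
Applying the thin-lens equation again with f_2 = 11.5 cm and d_o2 = 33.000 cm gives d_i2 = 17.651 cm.

18 cm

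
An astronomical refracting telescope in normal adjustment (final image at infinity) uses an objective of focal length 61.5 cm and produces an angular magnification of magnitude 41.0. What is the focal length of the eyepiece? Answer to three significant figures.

|M| = f_obj/f_eye, so f_eye = f_obj/|M| = 61.5/41.0 = 1.500 cm.

1.50 cm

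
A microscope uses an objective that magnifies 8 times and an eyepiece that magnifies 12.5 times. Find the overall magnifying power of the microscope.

The overall magnification of a compound microscope is the product of the objective and eyepiece magnifications:
M = M_obj x M_eye = 8 x 12.5 = 100.

100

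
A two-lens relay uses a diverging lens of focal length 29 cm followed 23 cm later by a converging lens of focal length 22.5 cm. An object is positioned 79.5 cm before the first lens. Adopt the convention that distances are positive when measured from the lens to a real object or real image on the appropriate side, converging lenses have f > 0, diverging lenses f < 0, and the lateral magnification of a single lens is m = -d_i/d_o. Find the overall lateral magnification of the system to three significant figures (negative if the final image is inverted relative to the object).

Applying the thin-lens equation to the first lens, 1/(-29) = 1/79.5 + 1/d_i1, which gives d_i1 = -21.249 cm.
Its lateral magnification is m_1 = -d_i1/d_o1 = -(-21.249)/79.5 = 0.2673.
The intermediate image is virtual, 21.249 cm to the left of lens 1, so d_o2 = L - d_i1 = 23 - (-21.249) = 44.249 cm.
Applying the thin-lens equation again with f_2 = 22.5 cm and d_o2 = 44.249 cm gives d_i2 = 45.777 cm.
m_2 = -(45.777)/(44.249) = -1.0345.
Overall magnification: m = m_1 m_2 = -0.2765.

-0.277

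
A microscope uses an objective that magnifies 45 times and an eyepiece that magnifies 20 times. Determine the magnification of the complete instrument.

900

The overall magnification of a compound microscope is the product of the objective and eyepiece magnifications:
M = M_obj x M_eye = 45 x 20 = 900.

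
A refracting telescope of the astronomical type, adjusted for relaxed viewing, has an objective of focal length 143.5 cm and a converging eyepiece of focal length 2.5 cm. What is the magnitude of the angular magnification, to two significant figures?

57

|M| = f_obj/|f_eye| = 143.5/2.5 = 57.400.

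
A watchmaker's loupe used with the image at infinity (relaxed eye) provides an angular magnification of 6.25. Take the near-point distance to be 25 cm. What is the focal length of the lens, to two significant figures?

For the image at infinity, M = D/f.
f = D/M = 25/6.25 = 4.000 cm.

4.0 cm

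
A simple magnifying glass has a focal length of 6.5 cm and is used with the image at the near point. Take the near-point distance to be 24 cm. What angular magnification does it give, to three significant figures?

4.69

M = 1 + D/f = 1 + 24/6.5 = 4.692.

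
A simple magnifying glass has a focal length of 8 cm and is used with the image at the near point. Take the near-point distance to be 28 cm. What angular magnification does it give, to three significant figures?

4.50

M = 1 + D/f = 1 + 28/8 = 4.500.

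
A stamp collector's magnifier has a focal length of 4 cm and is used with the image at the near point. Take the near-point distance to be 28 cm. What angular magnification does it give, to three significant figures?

8.00

M = 1 + D/f = 1 + 28/4 = 8.000.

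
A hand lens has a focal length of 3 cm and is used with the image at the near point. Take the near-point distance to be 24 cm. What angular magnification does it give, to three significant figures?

M = 1 + D/f = 1 + 24/3 = 9.000.

9.00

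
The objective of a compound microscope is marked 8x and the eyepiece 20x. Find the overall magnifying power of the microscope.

The overall magnification of a compound microscope is the product of the objective and eyepiece magnifications:
M = M_obj x M_eye = 8 x 20 = 160.

160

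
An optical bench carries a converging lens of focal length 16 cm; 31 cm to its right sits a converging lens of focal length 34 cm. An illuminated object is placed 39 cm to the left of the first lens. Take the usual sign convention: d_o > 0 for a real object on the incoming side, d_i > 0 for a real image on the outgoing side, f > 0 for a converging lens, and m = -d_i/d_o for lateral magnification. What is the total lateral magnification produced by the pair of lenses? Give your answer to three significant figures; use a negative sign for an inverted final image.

Lens 1: 1/d_i1 = 1/f_1 - 1/d_o1 = 1/16 - 1/39 = 0.03686 cm^-1, so d_i1 = 27.130 cm.
m_1 = -(27.130)/39 = -0.6957.
Object distance for lens 2: d_o2 = 31 - 27.130 = 3.870 cm.
Lens 2: 1/d_i2 = 1/f_2 - 1/d_o2 = 1/34 - 1/(3.870) = -0.22902 cm^-1, so d_i2 = -4.367 cm.
m_2 = -(-4.367)/(3.870) = 1.1284.
Total m = m_1 x m_2 = (-0.6957)(1.1284) = -0.7850.

-0.785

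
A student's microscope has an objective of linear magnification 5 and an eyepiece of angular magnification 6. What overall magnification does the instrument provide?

The overall magnification of a compound microscope is the product of the objective and eyepiece magnifications:
M = M_obj x M_eye = 5 x 6 = 30.

30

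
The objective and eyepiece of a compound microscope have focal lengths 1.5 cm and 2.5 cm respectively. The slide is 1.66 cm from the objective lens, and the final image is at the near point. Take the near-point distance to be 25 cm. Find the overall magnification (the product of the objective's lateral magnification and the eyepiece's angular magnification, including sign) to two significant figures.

-100

Objective: 1/d_i = 1/f_obj - 1/d_o = 1/1.5 - 1/1.66 = 0.06426 cm^-1, so d_i = 15.563 cm.
m_obj = -d_i/d_o = -15.563/1.66 = -9.375.
Eyepiece angular magnification (image at near point): M_eye = 1 + D/f_e = 1 + 25/2.5 = 11.000.
Overall M = m_obj x M_eye = (-9.375)(11.000) = -103.13.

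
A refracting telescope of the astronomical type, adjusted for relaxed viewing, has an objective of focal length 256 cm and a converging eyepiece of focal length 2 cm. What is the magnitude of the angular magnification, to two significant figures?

|M| = f_obj/|f_eye| = 256/2 = 128.000.

130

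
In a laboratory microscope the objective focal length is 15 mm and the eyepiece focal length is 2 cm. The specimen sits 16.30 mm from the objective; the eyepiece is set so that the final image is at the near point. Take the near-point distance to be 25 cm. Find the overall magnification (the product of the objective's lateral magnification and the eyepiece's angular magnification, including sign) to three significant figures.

-156

Convert to cm: f_obj = 15 mm = 1.5 cm; d_o = 16.30 mm = 1.63 cm.
Objective: 1/d_i = 1/f_obj - 1/d_o = 1/1.5 - 1/1.63 = 0.05317 cm^-1, so d_i = 18.808 cm.
m_obj = -d_i/d_o = -18.808/1.63 = -11.538.
Eyepiece angular magnification (image at near point): M_eye = 1 + D/f_e = 1 + 25/2 = 13.500.
Overall M = m_obj x M_eye = (-11.538)(13.500) = -155.77.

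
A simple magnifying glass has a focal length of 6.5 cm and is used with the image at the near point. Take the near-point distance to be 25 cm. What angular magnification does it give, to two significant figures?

M = 1 + D/f = 1 + 25/6.5 = 4.846.

4.8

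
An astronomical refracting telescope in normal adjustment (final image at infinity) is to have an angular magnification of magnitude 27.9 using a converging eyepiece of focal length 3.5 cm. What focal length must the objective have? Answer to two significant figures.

98 cm

|M| = f_obj/|f_eye|, so f_obj = |M| x |f_eye| = 27.9 x 3.5 = 97.650 cm.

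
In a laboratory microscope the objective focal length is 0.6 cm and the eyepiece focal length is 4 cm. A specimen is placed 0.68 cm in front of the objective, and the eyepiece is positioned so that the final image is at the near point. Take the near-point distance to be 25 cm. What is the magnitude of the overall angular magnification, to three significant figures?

54.4

Objective: 1/d_i = 1/f_obj - 1/d_o = 1/0.6 - 1/0.68 = 0.19608 cm^-1, so d_i = 5.100 cm.
m_obj = -d_i/d_o = -5.100/0.68 = -7.500.
Eyepiece angular magnification (image at near point): M_eye = 1 + D/f_e = 1 + 25/4 = 7.250.
Overall M = m_obj x M_eye = (-7.500)(7.250) = -54.37.
|M| = 54.37.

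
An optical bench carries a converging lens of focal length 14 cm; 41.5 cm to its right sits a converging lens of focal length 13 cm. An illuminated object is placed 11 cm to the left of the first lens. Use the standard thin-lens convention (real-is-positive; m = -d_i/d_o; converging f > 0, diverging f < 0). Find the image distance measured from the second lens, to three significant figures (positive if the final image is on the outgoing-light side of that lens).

Applying the thin-lens equation to the first lens, 1/14 = 1/11 + 1/d_i1, which gives d_i1 = -51.333 cm.
With d_i1 < 0 the first image is virtual and lies on the object side; the object distance for lens 2 is d_o2 = 41.5 - (-51.333) = 92.833 cm.
Applying the thin-lens equation again with f_2 = 13 cm and d_o2 = 92.833 cm gives d_i2 = 15.117 cm.

15.1 cm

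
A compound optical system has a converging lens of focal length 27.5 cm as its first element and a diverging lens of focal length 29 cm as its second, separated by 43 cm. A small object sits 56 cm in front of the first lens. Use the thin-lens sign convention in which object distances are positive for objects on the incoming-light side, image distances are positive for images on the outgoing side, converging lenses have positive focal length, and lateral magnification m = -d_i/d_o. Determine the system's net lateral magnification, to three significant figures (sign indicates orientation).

Applying the thin-lens equation to the first lens, 1/27.5 = 1/56 + 1/d_i1, which gives d_i1 = 54.035 cm.
Its lateral magnification is m_1 = -d_i1/d_o1 = -(54.035)/56 = -0.9649.
This image would form 54.035 cm past lens 1, i.e. 11.035 cm beyond lens 2, so it is a virtual object for lens 2: d_o2 = 43 - 54.035 = -11.035 cm.
Applying the thin-lens equation again with f_2 = -29 cm and d_o2 = -11.035 cm gives d_i2 = 17.813 cm.
m_2 = -(17.813)/(-11.035) = 1.6143.
The system's lateral magnification is m_1 m_2 = (-0.9649)(1.6143) = -1.5576.

-1.56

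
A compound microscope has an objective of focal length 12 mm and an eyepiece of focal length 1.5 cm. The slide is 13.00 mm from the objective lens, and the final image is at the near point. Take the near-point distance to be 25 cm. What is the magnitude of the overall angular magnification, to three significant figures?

Convert to cm: f_obj = 12 mm = 1.2 cm; d_o = 13.00 mm = 1.30 cm.
Objective: 1/d_i = 1/f_obj - 1/d_o = 1/1.2 - 1/1.30 = 0.06410 cm^-1, so d_i = 15.600 cm.
m_obj = -d_i/d_o = -15.600/1.30 = -12.000.
Eyepiece angular magnification (image at near point): M_eye = 1 + D/f_e = 1 + 25/1.5 = 17.667.
Overall M = m_obj x M_eye = (-12.000)(17.667) = -212.00.
|M| = 212.00.

212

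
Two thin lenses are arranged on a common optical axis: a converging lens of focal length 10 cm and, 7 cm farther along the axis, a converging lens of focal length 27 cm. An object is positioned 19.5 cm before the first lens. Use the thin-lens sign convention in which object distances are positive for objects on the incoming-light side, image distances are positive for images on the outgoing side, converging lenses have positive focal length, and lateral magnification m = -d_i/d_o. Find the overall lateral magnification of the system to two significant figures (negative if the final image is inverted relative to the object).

First lens: d_i1 = 1/(1/10 - 1/19.5) = 20.526 cm.
m_1 = -(20.526)/19.5 = -1.0526.
This image would form 20.526 cm past lens 1, i.e. 13.526 cm beyond lens 2, so it is a virtual object for lens 2: d_o2 = 7 - 20.526 = -13.526 cm.
Second lens: d_i2 = 1/(1/27 - 1/(-13.526)) = 9.012 cm.
m_2 = -(9.012)/(-13.526) = 0.6662.
Overall magnification: m = m_1 m_2 = -0.7013.

-0.70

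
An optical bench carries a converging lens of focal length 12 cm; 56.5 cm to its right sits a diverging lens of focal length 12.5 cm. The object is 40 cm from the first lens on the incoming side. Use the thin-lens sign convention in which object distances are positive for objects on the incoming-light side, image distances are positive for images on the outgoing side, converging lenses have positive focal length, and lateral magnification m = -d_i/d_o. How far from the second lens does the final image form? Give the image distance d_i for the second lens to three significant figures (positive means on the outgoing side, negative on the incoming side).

First lens: d_i1 = 1/(1/12 - 1/40) = 17.143 cm.
That image sits 39.357 cm in front of the second lens, so d_o2 = 39.357 cm.
Second lens: d_i2 = 1/(1/(-12.5) - 1/(39.357)) = -9.487 cm.

-9.49 cm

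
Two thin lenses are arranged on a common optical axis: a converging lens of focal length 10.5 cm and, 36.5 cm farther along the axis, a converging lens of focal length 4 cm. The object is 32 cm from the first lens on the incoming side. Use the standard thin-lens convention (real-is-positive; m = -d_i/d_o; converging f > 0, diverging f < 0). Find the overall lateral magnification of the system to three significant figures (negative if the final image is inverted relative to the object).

0.116

First lens: d_i1 = 1/(1/10.5 - 1/32) = 15.628 cm.
m_1 = -(15.628)/32 = -0.4884.
The intermediate image is 15.628 cm to the right of lens 1, so d_o2 = L - d_i1 = 36.5 - 15.628 = 20.872 cm.
Second lens: d_i2 = 1/(1/4 - 1/(20.872)) = 4.948 cm.
m_2 = -(4.948)/(20.872) = -0.2371.
Total m = m_1 x m_2 = (-0.4884)(-0.2371) = 0.1158.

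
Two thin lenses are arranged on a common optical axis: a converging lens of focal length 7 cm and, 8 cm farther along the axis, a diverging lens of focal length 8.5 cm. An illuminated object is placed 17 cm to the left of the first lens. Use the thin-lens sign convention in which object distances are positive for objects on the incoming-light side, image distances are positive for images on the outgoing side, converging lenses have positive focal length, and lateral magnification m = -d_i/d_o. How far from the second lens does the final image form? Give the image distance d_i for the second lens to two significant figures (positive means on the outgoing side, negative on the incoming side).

7.2 cm

Lens 1: 1/d_i1 = 1/f_1 - 1/d_o1 = 1/7 - 1/17 = 0.08403 cm^-1, so d_i1 = 11.900 cm.
This image would form 11.900 cm past lens 1, i.e. 3.900 cm beyond lens 2, so it is a virtual object for lens 2: d_o2 = 8 - 11.900 = -3.900 cm.
Lens 2: 1/d_i2 = 1/f_2 - 1/d_o2 = 1/(-8.5) - 1/(-3.900) = 0.13876 cm^-1, so d_i2 = 7.207 cm.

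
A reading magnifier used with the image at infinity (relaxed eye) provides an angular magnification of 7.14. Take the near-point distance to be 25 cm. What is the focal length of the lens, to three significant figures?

For the image at infinity, M = D/f.
f = D/M = 25/7.14 = 3.501 cm.

3.50 cm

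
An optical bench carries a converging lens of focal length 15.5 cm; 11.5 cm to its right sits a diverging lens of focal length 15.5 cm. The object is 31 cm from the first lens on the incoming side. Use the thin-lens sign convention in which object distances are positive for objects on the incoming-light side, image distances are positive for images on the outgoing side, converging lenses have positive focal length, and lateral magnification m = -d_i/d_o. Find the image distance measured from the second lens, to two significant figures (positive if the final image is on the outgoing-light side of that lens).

-76 cm

First lens: d_i1 = 1/(1/15.5 - 1/31) = 31.000 cm.
This image would form 31.000 cm past lens 1, i.e. 19.500 cm beyond lens 2, so it is a virtual object for lens 2: d_o2 = 11.5 - 31.000 = -19.500 cm.
Second lens: d_i2 = 1/(1/(-15.5) - 1/(-19.500)) = -75.562 cm.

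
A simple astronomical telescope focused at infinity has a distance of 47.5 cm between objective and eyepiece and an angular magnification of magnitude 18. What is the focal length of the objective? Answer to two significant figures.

In normal adjustment the tube length equals f_obj + f_eye and |M| = f_obj/f_eye.
So f_obj = 18 f_eye and 18 f_eye + f_eye = 47.5 cm, giving f_eye = 47.5/19 = 2.500 cm and f_obj = 45.000 cm.

45 cm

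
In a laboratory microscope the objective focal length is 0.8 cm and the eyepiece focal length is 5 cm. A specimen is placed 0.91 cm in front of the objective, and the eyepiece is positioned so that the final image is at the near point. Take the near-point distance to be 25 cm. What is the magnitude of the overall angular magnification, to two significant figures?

44

Objective: 1/d_i = 1/f_obj - 1/d_o = 1/0.8 - 1/0.91 = 0.15110 cm^-1, so d_i = 6.618 cm.
m_obj = -d_i/d_o = -6.618/0.91 = -7.273.
Eyepiece angular magnification (image at near point): M_eye = 1 + D/f_e = 1 + 25/5 = 6.000.
Overall M = m_obj x M_eye = (-7.273)(6.000) = -43.64.
|M| = 43.64.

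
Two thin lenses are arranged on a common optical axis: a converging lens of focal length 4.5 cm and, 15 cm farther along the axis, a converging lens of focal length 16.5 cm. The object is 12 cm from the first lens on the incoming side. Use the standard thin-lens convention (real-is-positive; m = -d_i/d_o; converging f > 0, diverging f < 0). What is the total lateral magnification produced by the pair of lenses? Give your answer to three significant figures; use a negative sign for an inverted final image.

Applying the thin-lens equation to the first lens, 1/4.5 = 1/12 + 1/d_i1, which gives d_i1 = 7.200 cm.
Its lateral magnification is m_1 = -d_i1/d_o1 = -(7.200)/12 = -0.6000.
The intermediate image is 7.200 cm to the right of lens 1, so d_o2 = L - d_i1 = 15 - 7.200 = 7.800 cm.
Applying the thin-lens equation again with f_2 = 16.5 cm and d_o2 = 7.800 cm gives d_i2 = -14.793 cm.
m_2 = -(-14.793)/(7.800) = 1.8966.
The system's lateral magnification is m_1 m_2 = (-0.6000)(1.8966) = -1.1379.

-1.14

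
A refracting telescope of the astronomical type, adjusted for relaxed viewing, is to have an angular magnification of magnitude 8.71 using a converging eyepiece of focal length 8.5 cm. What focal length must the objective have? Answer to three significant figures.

74.0 cm

|M| = f_obj/|f_eye|, so f_obj = |M| x |f_eye| = 8.71 x 8.5 = 74.035 cm.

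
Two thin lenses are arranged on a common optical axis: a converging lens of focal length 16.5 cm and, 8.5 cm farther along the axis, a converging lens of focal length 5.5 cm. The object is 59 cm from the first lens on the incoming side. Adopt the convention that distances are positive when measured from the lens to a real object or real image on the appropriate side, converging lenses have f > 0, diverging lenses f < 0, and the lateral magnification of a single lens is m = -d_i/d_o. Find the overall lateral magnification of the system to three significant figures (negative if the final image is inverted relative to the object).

First lens: d_i1 = 1/(1/16.5 - 1/59) = 22.906 cm.
m_1 = -(22.906)/59 = -0.3882.
This image would form 22.906 cm past lens 1, i.e. 14.406 cm beyond lens 2, so it is a virtual object for lens 2: d_o2 = 8.5 - 22.906 = -14.406 cm.
Second lens: d_i2 = 1/(1/5.5 - 1/(-14.406)) = 3.980 cm.
m_2 = -(3.980)/(-14.406) = 0.2763.
Total m = m_1 x m_2 = (-0.3882)(0.2763) = -0.1073.

-0.107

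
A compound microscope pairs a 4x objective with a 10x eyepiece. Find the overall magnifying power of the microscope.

The overall magnification of a compound microscope is the product of the objective and eyepiece magnifications:
M = M_obj x M_eye = 4 x 10 = 40.

40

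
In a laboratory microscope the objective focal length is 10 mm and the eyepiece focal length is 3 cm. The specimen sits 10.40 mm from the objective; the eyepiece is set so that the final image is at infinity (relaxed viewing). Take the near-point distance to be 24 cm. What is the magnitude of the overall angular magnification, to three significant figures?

Convert to cm: f_obj = 10 mm = 1 cm; d_o = 10.40 mm = 1.04 cm.
Objective: 1/d_i = 1/f_obj - 1/d_o = 1/1 - 1/1.04 = 0.03846 cm^-1, so d_i = 26.000 cm.
m_obj = -d_i/d_o = -26.000/1.04 = -25.000.
Eyepiece angular magnification (image at infinity): M_eye = D/f_e = 24/3 = 8.000.
Overall M = m_obj x M_eye = (-25.000)(8.000) = -200.00.
|M| = 200.00.

200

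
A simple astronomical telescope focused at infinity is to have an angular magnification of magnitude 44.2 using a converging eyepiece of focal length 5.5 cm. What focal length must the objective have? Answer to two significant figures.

240 cm

|M| = f_obj/|f_eye|, so f_obj = |M| x |f_eye| = 44.2 x 5.5 = 243.100 cm.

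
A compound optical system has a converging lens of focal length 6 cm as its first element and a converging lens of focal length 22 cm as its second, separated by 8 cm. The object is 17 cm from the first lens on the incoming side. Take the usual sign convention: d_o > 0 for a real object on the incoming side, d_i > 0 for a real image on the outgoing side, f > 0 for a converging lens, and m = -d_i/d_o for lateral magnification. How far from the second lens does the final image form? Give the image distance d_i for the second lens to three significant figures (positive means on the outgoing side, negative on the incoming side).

1.20 cm

Lens 1: 1/d_i1 = 1/f_1 - 1/d_o1 = 1/6 - 1/17 = 0.10784 cm^-1, so d_i1 = 9.273 cm.
Since 9.273 cm > 8 cm, the first image lies past the second lens and serves as a virtual object: d_o2 = L - d_i1 = -1.273 cm.
Lens 2: 1/d_i2 = 1/f_2 - 1/d_o2 = 1/22 - 1/(-1.273) = 0.83117 cm^-1, so d_i2 = 1.203 cm.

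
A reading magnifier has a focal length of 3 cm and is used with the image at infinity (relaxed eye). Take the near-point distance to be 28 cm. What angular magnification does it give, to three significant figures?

M = D/f = 28/3 = 9.333.

9.33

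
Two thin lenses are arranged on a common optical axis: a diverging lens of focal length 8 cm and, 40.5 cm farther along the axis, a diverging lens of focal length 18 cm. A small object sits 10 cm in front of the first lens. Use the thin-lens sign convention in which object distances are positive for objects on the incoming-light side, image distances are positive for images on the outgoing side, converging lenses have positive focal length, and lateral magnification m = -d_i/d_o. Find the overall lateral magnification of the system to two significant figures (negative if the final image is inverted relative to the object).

First lens: d_i1 = 1/(1/(-8) - 1/10) = -4.444 cm.
m_1 = -(-4.444)/10 = 0.4444.
With d_i1 < 0 the first image is virtual and lies on the object side; the object distance for lens 2 is d_o2 = 40.5 - (-4.444) = 44.944 cm.
Second lens: d_i2 = 1/(1/(-18) - 1/(44.944)) = -12.853 cm.
m_2 = -(-12.853)/(44.944) = 0.2860.
The system's lateral magnification is m_1 m_2 = (0.4444)(0.2860) = 0.1271.

0.13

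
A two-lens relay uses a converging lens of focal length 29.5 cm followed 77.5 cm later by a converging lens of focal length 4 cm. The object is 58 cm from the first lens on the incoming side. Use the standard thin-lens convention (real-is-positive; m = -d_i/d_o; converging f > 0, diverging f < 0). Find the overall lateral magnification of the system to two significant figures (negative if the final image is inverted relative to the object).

Lens 1: 1/d_i1 = 1/f_1 - 1/d_o1 = 1/29.5 - 1/58 = 0.01666 cm^-1, so d_i1 = 60.035 cm.
m_1 = -(60.035)/58 = -1.0351.
The intermediate image is 60.035 cm to the right of lens 1, so d_o2 = L - d_i1 = 77.5 - 60.035 = 17.465 cm.
Lens 2: 1/d_i2 = 1/f_2 - 1/d_o2 = 1/4 - 1/(17.465) = 0.19274 cm^-1, so d_i2 = 5.188 cm.
m_2 = -(5.188)/(17.465) = -0.2971.
The system's lateral magnification is m_1 m_2 = (-1.0351)(-0.2971) = 0.3075.

0.31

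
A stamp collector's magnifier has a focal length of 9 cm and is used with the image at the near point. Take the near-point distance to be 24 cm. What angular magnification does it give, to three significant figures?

M = 1 + D/f = 1 + 24/9 = 3.667.

3.67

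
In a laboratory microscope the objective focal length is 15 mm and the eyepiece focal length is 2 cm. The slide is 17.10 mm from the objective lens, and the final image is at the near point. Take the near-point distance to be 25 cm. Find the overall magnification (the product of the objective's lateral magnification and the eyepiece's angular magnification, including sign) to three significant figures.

-96.4

Convert to cm: f_obj = 15 mm = 1.5 cm; d_o = 17.10 mm = 1.71 cm.
Objective: 1/d_i = 1/f_obj - 1/d_o = 1/1.5 - 1/1.71 = 0.08187 cm^-1, so d_i = 12.214 cm.
m_obj = -d_i/d_o = -12.214/1.71 = -7.143.
Eyepiece angular magnification (image at near point): M_eye = 1 + D/f_e = 1 + 25/2 = 13.500.
Overall M = m_obj x M_eye = (-7.143)(13.500) = -96.43.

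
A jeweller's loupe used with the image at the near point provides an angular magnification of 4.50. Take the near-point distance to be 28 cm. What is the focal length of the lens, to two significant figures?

For the image at the near point, M = 1 + D/f.
f = D/(M - 1) = 28/(4.5 - 1) = 8.000 cm.

8.0 cm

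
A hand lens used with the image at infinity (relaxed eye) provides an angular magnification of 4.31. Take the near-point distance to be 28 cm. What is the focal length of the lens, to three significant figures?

For the image at infinity, M = D/f.
f = D/M = 28/4.31 = 6.497 cm.

6.50 cm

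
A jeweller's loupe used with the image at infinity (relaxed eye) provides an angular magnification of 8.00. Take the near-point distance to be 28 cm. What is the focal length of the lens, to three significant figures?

3.50 cm

For the image at infinity, M = D/f.
f = D/M = 28/8.0 = 3.500 cm.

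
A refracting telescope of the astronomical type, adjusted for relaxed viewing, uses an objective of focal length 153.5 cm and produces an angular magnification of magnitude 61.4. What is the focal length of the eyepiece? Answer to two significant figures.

2.5 cm

|M| = f_obj/f_eye, so f_eye = f_obj/|M| = 153.5/61.4 = 2.500 cm.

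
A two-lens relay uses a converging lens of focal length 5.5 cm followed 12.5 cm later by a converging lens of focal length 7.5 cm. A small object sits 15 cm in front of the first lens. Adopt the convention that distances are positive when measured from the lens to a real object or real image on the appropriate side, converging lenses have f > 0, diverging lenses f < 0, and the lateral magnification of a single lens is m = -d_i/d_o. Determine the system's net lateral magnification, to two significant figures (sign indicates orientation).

-1.2

Applying the thin-lens equation to the first lens, 1/5.5 = 1/15 + 1/d_i1, which gives d_i1 = 8.684 cm.
Its lateral magnification is m_1 = -d_i1/d_o1 = -(8.684)/15 = -0.5789.
The intermediate image is 8.684 cm to the right of lens 1, so d_o2 = L - d_i1 = 12.5 - 8.684 = 3.816 cm.
Applying the thin-lens equation again with f_2 = 7.5 cm and d_o2 = 3.816 cm gives d_i2 = -7.768 cm.
m_2 = -(-7.768)/(3.816) = 2.0357.
Overall magnification: m = m_1 m_2 = -1.1786.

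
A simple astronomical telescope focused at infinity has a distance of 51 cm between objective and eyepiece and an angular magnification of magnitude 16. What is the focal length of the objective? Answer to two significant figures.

48 cm

In normal adjustment the tube length equals f_obj + f_eye and |M| = f_obj/f_eye.
So f_obj = 16 f_eye and 16 f_eye + f_eye = 51 cm, giving f_eye = 51/17 = 3.000 cm and f_obj = 48.000 cm.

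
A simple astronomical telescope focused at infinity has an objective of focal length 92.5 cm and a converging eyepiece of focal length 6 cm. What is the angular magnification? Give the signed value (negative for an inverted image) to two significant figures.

-15

M = -f_obj/f_eye = -92.5/(6) = -15.417.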